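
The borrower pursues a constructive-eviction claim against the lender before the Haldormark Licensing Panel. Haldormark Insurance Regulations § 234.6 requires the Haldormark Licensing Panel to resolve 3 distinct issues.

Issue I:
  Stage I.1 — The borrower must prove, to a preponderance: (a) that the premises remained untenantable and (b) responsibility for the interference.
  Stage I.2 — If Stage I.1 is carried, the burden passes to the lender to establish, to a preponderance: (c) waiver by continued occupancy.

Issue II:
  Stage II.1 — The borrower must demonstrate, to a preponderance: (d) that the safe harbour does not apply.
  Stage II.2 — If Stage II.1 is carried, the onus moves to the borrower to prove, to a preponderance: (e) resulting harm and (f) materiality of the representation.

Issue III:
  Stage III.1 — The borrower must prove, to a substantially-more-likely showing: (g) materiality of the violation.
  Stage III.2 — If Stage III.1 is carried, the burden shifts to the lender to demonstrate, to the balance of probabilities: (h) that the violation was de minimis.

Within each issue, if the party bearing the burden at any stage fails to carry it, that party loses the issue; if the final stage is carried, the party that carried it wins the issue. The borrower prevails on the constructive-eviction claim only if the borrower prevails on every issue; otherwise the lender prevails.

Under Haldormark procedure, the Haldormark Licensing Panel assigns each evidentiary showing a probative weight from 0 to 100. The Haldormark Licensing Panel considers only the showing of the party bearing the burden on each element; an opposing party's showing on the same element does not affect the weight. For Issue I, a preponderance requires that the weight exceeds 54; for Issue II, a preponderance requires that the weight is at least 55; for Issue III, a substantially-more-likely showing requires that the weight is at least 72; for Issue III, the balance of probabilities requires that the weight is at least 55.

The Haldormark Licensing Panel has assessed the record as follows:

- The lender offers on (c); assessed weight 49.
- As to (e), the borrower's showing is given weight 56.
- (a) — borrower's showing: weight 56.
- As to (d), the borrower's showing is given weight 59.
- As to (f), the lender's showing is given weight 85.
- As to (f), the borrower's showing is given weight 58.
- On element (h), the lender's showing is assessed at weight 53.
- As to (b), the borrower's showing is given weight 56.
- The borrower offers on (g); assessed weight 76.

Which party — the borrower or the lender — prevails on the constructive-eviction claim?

— Issue I —
Stage I.1 (borrower, a preponderance, weight exceeds 54): (a) 56 > 54 — meets; (b) 56 > 54 — meets.
  The borrower carries Stage I.1; the lender now bears the burden.
Stage I.2 (lender, a preponderance, weight exceeds 54): (c) 49 ≤ 54 — fails.
  Stage I.2 not carried; the lender fails its burden.
The analysis ends at Stage I.2; the borrower prevails on this issue.
— Issue II —
Stage II.1 — burden on borrower; standard: a preponderance (weight is at least 55).
    (d): 59 ≥ 55 [met]
  Stage II.1 carried; the burden remains with the borrower.
Stage II.2 — burden on borrower; standard: a preponderance (weight is at least 55).
    (e): 56 ≥ 55 [met]
    (f): 58 (lender's 85 disregarded) ≥ 55 [met]
  The borrower carries the last stage.
With every stage satisfied, the borrower prevails on this issue.
— Issue III —
Stage III.1 — burden on borrower; standard: a substantially-more-likely showing (weight is at least 72).
    (g): 76 ≥ 72 [met]
  The borrower carries Stage III.1; the lender now bears the burden.
Stage III.2 — burden on lender; standard: the balance of probabilities (weight is at least 55).
    (h): 53 < 55 [not met]
  Stage III.2 not carried; the lender fails its burden.
The analysis ends at Stage III.2; the borrower prevails on this issue.
Per-issue: Issue I → borrower; Issue II → borrower; Issue III → borrower. The borrower must prevail on every issue; overall, the borrower prevails.

borrower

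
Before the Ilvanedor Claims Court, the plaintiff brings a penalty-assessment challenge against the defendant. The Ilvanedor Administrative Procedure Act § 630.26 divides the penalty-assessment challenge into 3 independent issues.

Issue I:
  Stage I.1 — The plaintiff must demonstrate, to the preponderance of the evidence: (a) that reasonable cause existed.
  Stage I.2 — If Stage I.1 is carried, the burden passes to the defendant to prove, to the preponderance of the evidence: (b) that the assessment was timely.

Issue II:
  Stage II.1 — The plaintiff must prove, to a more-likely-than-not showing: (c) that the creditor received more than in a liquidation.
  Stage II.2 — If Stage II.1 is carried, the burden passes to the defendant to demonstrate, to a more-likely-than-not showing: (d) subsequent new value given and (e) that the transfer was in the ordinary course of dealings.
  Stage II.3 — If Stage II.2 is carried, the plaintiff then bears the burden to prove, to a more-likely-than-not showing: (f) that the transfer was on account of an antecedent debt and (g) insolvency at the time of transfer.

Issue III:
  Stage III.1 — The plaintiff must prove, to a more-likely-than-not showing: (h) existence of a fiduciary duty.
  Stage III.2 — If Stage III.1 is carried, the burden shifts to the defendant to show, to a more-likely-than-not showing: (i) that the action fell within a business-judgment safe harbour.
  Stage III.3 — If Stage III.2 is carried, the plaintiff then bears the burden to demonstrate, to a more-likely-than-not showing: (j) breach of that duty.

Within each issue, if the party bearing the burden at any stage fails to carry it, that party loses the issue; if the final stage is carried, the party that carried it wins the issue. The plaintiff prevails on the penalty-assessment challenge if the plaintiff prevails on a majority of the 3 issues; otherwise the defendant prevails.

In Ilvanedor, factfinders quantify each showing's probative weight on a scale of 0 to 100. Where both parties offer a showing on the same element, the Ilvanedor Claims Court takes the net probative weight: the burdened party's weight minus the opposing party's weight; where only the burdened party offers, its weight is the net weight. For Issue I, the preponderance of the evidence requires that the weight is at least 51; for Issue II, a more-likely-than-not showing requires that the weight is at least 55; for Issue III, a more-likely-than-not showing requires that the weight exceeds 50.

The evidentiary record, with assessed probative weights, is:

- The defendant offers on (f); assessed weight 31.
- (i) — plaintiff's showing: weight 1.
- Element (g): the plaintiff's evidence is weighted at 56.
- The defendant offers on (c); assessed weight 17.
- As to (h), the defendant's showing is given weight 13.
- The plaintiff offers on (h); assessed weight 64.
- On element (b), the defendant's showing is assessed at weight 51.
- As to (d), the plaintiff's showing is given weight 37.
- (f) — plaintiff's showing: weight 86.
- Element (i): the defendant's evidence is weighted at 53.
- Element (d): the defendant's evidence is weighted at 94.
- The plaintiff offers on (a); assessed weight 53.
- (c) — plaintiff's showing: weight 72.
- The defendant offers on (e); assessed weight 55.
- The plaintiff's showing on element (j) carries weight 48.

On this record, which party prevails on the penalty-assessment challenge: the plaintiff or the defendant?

— Issue I —
Stage I.1 (plaintiff, the preponderance of the evidence, weight is at least 51): (a) 53 ≥ 51 — meets.
  Stage I.1 is satisfied; the onus moves to the defendant.
Stage I.2 (defendant, the preponderance of the evidence, weight is at least 51): (b) 51 ≥ 51 — meets.
  All elements met at the final stage.
Every stage carried; the defendant prevails on this issue.
— Issue II —
Stage II.1 — burden on plaintiff; standard: a more-likely-than-not showing (weight is at least 55).
    (c): 72 − 17 = 55 ≥ 55 [met]
  Stage II.1 is satisfied; the onus moves to the defendant.
Stage II.2 — burden on defendant; standard: a more-likely-than-not showing (weight is at least 55).
    (d): 94 − 37 = 57 ≥ 55 [met]
    (e): 55 ≥ 55 [met]
  The defendant carries Stage II.2; the plaintiff now bears the burden.
Stage II.3 — burden on plaintiff; standard: a more-likely-than-not showing (weight is at least 55).
    (f): 86 − 31 = 55 ≥ 55 [met]
    (g): 56 ≥ 55 [met]
  The plaintiff carries the last stage.
Every stage carried; the plaintiff prevails on this issue.
— Issue III —
At Stage III.1 the plaintiff must meet a more-likely-than-not showing (weight exceeds 50): on (h) the weight is 64 less the opposing 13 gives net 51, > 50, so (h) meets the standard.
  The plaintiff carries Stage III.1; the defendant now bears the burden.
At Stage III.2 the defendant must meet a more-likely-than-not showing (weight exceeds 50): on (i) the weight is 53 less the opposing 1 gives net 52, > 50, so (i) meets the standard.
  All elements met. The burden passes to the plaintiff.
At Stage III.3 the plaintiff must meet a more-likely-than-not showing (weight exceeds 50): on (j) the weight is 48, ≤ 50, so (j) does not meet the standard.
  Stage III.3 not carried; the plaintiff fails its burden.
The defendant prevails on this issue.
Per-issue: Issue I → defendant; Issue II → plaintiff; Issue III → defendant. The plaintiff must prevail on a majority of issues; overall, the defendant prevails.

defendant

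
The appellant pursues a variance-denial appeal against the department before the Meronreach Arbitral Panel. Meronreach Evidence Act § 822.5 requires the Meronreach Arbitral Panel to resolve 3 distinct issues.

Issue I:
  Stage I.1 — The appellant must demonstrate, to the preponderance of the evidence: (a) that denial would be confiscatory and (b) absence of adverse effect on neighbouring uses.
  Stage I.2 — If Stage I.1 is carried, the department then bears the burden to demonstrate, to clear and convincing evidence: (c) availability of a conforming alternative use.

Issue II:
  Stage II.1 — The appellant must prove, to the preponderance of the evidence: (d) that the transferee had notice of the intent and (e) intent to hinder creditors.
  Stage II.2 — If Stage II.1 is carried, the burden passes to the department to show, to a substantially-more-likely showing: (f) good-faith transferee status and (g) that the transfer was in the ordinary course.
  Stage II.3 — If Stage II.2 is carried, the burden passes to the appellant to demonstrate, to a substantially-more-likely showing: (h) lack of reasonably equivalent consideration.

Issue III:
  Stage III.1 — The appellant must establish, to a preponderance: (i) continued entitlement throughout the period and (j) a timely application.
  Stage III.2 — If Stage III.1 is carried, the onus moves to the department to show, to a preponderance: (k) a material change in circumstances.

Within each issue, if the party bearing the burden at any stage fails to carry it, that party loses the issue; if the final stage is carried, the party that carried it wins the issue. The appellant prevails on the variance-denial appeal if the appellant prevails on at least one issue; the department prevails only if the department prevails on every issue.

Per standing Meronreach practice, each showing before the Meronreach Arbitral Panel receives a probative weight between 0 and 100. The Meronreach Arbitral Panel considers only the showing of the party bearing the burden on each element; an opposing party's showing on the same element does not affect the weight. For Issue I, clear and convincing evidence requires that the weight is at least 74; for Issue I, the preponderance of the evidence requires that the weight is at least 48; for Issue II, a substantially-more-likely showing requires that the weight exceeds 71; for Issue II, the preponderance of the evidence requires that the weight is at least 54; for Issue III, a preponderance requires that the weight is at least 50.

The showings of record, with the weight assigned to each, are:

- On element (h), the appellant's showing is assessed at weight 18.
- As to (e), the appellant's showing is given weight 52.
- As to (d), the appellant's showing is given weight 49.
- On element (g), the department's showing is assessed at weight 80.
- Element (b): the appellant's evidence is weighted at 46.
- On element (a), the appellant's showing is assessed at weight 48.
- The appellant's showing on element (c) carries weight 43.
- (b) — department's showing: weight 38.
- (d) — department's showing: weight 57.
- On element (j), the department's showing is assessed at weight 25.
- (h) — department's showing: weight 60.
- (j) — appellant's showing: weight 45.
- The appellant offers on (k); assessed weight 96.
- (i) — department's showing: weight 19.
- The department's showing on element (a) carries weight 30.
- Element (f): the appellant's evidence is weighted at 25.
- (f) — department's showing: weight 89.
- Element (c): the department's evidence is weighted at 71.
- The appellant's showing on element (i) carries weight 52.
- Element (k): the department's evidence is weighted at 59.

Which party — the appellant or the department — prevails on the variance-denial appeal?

— Issue I —
Stage I.1 — burden on appellant; standard: the preponderance of the evidence (weight is at least 48).
    (a): 48 (department's 30 disregarded) ≥ 48 [met]
    (b): 46 (department's 38 disregarded) < 48 [not met]
  Not every element is met, so the appellant fails to carry Stage I.1.
So the department prevails on this issue.
— Issue II —
Stage II.1 — burden on appellant; standard: the preponderance of the evidence (weight is at least 54).
    (d): 49 (department's 57 disregarded) < 54 [not met]
    (e): 52 < 54 [not met]
  The appellant does not carry Stage II.1.
The department prevails on this issue.
— Issue III —
At Stage III.1 the appellant must meet a preponderance (weight is at least 50): on (i) the weight is 52 (the department's 19 is given no effect), ≥ 50, so (i) meets the standard; on (j) the weight is 45 (the department's 25 is given no effect), < 50, so (j) does not meet the standard.
  Not every element is met, so the appellant fails to carry Stage III.1.
The analysis ends at Stage III.1; the department prevails on this issue.
Per-issue: Issue I → department; Issue II → department; Issue III → department. The appellant must prevail on at least one issue; overall, the department prevails.

department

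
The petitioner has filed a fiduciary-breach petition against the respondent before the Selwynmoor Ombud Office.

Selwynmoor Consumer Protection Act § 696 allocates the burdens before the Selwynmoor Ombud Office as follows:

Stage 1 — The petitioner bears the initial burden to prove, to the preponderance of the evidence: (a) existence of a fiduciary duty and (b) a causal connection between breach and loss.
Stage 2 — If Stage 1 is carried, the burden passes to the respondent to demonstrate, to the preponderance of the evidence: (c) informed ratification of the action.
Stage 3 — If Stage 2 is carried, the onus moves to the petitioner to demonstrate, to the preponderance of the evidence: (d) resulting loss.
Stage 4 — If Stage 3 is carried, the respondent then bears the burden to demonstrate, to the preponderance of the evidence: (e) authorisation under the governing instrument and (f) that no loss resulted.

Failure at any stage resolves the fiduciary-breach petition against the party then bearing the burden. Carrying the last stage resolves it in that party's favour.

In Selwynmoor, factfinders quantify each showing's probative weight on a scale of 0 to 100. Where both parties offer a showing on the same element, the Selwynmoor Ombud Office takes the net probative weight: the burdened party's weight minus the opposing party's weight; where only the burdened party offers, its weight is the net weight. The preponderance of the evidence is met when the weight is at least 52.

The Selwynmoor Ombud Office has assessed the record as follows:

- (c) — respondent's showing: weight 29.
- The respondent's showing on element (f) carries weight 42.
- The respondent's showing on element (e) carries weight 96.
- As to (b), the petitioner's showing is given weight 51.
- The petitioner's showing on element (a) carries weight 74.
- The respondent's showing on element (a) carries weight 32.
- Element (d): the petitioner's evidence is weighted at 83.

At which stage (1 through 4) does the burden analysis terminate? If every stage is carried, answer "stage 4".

stage 1

At Stage 1 the petitioner must meet the preponderance of the evidence (weight is at least 52): on (a) the weight is 74 less the opposing 32 gives net 42, < 52, so (a) does not meet the standard; on (b) the weight is 51, which does not reach 52, so (b) does not meet the standard.
  Not every element is met, so the petitioner fails to carry Stage 1.
So the respondent prevails.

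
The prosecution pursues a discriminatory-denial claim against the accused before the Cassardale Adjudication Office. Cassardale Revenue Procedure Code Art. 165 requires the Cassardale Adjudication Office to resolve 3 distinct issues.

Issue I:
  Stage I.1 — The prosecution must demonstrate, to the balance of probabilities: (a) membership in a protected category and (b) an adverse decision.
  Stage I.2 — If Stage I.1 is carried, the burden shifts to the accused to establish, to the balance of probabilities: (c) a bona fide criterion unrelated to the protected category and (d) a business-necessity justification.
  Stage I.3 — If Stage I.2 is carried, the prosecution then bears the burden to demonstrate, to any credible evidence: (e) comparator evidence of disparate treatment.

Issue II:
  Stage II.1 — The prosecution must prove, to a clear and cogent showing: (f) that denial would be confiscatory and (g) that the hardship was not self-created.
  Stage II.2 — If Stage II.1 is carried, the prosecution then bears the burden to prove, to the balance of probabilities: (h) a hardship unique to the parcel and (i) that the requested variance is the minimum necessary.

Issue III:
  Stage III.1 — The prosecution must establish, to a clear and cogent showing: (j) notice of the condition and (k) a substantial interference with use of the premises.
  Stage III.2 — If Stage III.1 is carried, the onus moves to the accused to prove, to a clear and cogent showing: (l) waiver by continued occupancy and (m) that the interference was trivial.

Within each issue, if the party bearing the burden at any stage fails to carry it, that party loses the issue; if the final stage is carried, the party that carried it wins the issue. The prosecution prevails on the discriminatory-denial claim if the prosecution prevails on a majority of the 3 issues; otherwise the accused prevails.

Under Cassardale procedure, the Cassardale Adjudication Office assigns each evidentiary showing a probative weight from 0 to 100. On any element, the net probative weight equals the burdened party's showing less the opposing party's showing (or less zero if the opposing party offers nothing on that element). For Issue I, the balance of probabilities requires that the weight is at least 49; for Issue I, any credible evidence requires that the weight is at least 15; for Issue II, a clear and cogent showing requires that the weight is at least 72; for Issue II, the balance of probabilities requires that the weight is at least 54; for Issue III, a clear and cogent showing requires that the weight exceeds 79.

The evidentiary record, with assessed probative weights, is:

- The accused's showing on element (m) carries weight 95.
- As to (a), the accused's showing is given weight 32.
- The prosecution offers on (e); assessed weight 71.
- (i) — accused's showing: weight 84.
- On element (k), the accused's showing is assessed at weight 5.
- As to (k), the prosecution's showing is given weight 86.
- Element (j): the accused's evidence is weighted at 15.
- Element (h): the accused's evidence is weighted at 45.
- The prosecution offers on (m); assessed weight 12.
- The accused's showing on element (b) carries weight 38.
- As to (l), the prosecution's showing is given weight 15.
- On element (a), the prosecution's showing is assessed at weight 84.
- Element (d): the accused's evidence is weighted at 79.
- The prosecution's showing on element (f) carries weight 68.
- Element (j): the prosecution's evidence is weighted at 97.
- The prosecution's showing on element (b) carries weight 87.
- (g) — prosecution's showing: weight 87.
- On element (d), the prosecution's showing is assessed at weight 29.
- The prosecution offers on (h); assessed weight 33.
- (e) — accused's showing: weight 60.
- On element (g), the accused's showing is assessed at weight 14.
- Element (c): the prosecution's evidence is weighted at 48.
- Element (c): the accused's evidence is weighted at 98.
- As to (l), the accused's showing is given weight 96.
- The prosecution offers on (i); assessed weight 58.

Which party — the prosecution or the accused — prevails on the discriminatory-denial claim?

accused

— Issue I —
At Stage I.1 the prosecution must meet the balance of probabilities (weight is at least 49): on (a) the weight is 84 less the opposing 32 gives net 52, ≥ 49, so (a) meets the standard; on (b) the weight is 87 less the opposing 38 gives net 49, which does reach 49, so (b) meets the standard.
  Stage I.1 is satisfied; the onus moves to the accused.
At Stage I.2 the accused must meet the balance of probabilities (weight is at least 49): on (c) the weight is 98 less the opposing 48 gives net 50, which does reach 49, so (c) meets the standard; on (d) the weight is 79 less the opposing 29 gives net 50, ≥ 49, so (d) meets the standard.
  Stage I.2 carried; the burden shifts to the prosecution.
At Stage I.3 the prosecution must meet any credible evidence (weight is at least 15): on (e) the weight is 71 less the opposing 60 gives net 11, < 15, so (e) does not meet the standard.
  Stage I.3 not carried; the prosecution fails its burden.
The accused prevails on this issue.
— Issue II —
Stage II.1 (prosecution, a clear and cogent showing, weight is at least 72): (f) 68 < 72 — fails; (g) net 87−14=73 ≥ 72 — meets.
  Not every element is met, so the prosecution fails to carry Stage II.1.
So the accused prevails on this issue.
— Issue III —
Stage III.1 (prosecution, a clear and cogent showing, weight exceeds 79): (j) net 97−15=82 > 79 — meets; (k) net 86−5=81 > 79 — meets.
  The prosecution carries Stage III.1; the accused now bears the burden.
Stage III.2 (accused, a clear and cogent showing, weight exceeds 79): (l) net 96−15=81 > 79 — meets; (m) net 95−12=83 > 79 — meets.
  All elements met at the final stage.
Every stage carried; the accused prevails on this issue.
Per-issue: Issue I → accused; Issue II → accused; Issue III → accused. The prosecution must prevail on a majority of issues; overall, the accused prevails.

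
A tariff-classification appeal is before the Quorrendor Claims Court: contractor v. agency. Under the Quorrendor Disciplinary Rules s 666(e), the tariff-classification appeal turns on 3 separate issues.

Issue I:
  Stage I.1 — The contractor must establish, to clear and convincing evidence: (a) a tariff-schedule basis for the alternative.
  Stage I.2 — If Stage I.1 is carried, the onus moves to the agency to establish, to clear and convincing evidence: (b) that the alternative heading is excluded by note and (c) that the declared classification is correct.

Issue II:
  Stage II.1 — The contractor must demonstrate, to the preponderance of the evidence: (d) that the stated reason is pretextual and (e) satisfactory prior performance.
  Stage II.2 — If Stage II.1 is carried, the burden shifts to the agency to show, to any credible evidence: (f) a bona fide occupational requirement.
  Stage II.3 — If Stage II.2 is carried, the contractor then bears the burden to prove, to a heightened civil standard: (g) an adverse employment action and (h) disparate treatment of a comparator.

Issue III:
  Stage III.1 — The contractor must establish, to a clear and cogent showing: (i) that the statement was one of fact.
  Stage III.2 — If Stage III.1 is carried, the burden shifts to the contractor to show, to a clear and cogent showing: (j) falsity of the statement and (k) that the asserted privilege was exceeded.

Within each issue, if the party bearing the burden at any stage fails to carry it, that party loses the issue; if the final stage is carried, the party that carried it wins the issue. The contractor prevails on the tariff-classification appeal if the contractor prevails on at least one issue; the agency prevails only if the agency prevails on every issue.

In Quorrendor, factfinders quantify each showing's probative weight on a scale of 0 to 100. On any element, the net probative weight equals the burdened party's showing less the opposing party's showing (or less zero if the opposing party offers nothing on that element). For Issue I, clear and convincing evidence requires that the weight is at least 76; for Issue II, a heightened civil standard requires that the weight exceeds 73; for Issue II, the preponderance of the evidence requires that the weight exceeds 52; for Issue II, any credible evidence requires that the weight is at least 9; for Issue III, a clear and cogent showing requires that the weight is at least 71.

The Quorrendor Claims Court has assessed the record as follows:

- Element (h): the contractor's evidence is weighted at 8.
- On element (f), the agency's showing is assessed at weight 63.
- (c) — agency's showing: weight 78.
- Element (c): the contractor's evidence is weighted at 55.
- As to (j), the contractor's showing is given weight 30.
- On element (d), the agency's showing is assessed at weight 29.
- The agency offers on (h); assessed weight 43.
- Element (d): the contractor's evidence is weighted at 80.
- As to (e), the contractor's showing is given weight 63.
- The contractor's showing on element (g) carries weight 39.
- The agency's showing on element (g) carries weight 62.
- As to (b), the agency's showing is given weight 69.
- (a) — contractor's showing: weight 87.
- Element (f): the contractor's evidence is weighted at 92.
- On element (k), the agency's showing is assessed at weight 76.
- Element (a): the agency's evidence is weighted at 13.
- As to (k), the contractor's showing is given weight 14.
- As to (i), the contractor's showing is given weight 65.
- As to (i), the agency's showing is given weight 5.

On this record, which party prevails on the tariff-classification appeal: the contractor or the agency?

agency

— Issue I —
At Stage I.1 the contractor must meet clear and convincing evidence (weight is at least 76): on (a) the weight is 87 less the opposing 13 gives net 74, which does not reach 76, so (a) does not meet the standard.
  Not every element is met, so the contractor fails to carry Stage I.1.
The analysis ends at Stage I.1; the agency prevails on this issue.
— Issue II —
Stage II.1 — burden on contractor; standard: the preponderance of the evidence (weight exceeds 52).
    (d): 80 − 29 = 51 ≤ 52 [not met]
    (e): 63 > 52 [met]
  Not every element is met, so the contractor fails to carry Stage II.1.
The analysis ends at Stage II.1; the agency prevails on this issue.
— Issue III —
Stage III.1 — burden on contractor; standard: a clear and cogent showing (weight is at least 71).
    (i): 65 − 5 = 60 < 71 [not met]
  The contractor does not carry Stage III.1.
The analysis ends at Stage III.1; the agency prevails on this issue.
Per-issue: Issue I → agency; Issue II → agency; Issue III → agency. The contractor must prevail on at least one issue; overall, the agency prevails.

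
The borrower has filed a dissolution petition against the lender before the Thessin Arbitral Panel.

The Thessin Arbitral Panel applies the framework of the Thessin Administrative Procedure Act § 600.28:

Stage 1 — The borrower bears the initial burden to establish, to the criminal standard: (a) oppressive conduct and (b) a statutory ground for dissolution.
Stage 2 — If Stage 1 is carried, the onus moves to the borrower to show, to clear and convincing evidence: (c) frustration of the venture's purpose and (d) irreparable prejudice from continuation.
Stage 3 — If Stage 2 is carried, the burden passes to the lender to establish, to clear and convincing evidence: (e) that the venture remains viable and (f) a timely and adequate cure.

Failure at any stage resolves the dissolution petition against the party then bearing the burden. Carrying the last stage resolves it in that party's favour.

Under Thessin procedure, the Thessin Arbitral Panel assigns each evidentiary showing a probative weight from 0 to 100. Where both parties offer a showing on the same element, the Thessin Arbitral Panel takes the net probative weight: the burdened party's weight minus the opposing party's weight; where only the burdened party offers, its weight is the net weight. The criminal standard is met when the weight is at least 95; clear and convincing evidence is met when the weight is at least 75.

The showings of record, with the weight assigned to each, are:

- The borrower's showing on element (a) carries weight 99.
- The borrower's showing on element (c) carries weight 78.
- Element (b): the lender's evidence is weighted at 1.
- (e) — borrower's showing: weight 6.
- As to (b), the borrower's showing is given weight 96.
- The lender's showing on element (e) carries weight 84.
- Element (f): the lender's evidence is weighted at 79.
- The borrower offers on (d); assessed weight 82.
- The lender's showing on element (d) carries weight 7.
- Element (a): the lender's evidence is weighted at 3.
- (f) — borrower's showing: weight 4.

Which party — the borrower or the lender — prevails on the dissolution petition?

Stage 1 — burden on borrower; standard: the criminal standard (weight is at least 95).
    (a): 99 − 3 = 96 ≥ 95 [met]
    (b): 96 − 1 = 95 ≥ 95 [met]
  Stage 1 is satisfied; the borrower continues to bear the burden.
Stage 2 — burden on borrower; standard: clear and convincing evidence (weight is at least 75).
    (c): 78 ≥ 75 [met]
    (d): 82 − 7 = 75 ≥ 75 [met]
  Stage 2 carried; the burden shifts to the lender.
Stage 3 — burden on lender; standard: clear and convincing evidence (weight is at least 75).
    (e): 84 − 6 = 78 ≥ 75 [met]
    (f): 79 − 4 = 75 ≥ 75 [met]
  Stage 3 carried; the final stage is satisfied.
All stages carried — the lender prevails.

lender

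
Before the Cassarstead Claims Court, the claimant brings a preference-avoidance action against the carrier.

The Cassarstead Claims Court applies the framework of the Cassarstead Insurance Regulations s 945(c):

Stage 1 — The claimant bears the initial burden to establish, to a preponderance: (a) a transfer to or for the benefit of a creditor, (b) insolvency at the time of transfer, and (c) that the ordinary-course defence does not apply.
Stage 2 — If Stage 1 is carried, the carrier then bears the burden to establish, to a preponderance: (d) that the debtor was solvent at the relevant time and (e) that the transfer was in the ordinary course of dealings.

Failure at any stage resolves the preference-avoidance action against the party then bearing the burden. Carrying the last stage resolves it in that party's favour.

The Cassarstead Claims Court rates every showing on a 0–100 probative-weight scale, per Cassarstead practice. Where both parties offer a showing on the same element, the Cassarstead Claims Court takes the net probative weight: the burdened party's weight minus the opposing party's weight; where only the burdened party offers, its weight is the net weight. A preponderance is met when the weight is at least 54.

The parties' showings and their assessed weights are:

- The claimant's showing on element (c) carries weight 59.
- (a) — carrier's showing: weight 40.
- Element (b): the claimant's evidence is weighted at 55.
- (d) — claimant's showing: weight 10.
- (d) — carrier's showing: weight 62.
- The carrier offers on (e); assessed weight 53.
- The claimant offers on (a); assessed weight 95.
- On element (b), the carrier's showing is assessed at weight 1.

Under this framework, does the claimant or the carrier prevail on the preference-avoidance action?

Stage 1 (claimant, a preponderance, weight is at least 54): (a) net 95−40=55 ≥ 54 — meets; (b) net 55−1=54 ≥ 54 — meets; (c) 59 ≥ 54 — meets.
  Stage 1 is satisfied; the onus moves to the carrier.
Stage 2 (carrier, a preponderance, weight is at least 54): (d) net 62−10=52 < 54 — fails; (e) 53 < 54 — fails.
  The carrier does not carry Stage 2.
So the claimant prevails.

claimant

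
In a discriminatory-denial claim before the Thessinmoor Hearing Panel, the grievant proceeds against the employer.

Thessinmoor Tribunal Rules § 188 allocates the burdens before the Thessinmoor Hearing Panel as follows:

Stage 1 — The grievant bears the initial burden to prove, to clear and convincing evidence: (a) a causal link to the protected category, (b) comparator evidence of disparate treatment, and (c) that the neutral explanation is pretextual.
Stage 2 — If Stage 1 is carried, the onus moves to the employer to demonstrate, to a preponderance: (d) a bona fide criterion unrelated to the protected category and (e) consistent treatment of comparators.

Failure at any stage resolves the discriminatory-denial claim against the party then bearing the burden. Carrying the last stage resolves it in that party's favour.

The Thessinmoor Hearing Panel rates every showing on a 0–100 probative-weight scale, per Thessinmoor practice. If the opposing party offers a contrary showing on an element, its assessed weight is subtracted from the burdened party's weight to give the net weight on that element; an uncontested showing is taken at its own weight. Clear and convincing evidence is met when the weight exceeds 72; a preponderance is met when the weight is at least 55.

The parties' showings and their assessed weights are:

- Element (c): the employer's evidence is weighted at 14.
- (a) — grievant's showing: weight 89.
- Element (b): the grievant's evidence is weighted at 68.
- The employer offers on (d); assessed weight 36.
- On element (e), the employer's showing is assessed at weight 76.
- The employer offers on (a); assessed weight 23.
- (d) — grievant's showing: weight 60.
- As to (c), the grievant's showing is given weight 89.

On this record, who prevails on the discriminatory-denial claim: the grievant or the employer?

employer

Stage 1 (grievant, clear and convincing evidence, weight exceeds 72): (a) net 89−23=66 ≤ 72 — fails; (b) 68 ≤ 72 — fails; (c) net 89−14=75 > 72 — meets.
  Stage 1 not carried; the grievant fails its burden.
The analysis ends at Stage 1; the employer prevails.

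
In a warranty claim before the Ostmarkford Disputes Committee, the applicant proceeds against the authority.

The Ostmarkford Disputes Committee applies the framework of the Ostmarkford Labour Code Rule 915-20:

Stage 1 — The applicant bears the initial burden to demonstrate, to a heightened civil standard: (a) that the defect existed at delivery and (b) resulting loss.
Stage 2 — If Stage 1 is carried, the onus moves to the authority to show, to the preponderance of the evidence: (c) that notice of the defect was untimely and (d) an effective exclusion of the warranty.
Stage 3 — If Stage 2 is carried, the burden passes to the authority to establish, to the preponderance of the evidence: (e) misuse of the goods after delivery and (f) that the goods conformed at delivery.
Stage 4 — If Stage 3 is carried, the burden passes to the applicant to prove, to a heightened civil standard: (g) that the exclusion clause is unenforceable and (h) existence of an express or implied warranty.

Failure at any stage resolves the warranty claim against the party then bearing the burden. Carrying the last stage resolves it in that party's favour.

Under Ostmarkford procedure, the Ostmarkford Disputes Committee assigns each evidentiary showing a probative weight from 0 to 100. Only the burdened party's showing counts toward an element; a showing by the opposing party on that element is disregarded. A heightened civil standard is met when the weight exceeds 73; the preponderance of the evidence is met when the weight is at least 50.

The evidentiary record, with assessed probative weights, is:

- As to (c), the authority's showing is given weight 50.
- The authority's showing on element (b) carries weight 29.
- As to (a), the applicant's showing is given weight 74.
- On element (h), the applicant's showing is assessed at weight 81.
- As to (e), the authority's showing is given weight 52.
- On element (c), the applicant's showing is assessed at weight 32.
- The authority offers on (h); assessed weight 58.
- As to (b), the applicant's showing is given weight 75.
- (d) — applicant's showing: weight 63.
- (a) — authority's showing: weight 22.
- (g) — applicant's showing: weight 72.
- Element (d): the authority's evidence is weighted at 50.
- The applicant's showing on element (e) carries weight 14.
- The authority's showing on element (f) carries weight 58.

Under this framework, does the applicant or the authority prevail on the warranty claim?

authority

At Stage 1 the applicant must meet a heightened civil standard (weight exceeds 73): on (a) the weight is 74 (the authority's 22 is given no effect), which does exceed 73, so (a) meets the standard; on (b) the weight is 75 (the authority's 29 is given no effect), > 73, so (b) meets the standard.
  All elements met. The burden passes to the authority.
At Stage 2 the authority must meet the preponderance of the evidence (weight is at least 50): on (c) the weight is 50 (the applicant's 32 is given no effect), which does reach 50, so (c) meets the standard; on (d) the weight is 50 (the applicant's 63 is given no effect), ≥ 50, so (d) meets the standard.
  Stage 2 carried; the burden remains with the authority.
At Stage 3 the authority must meet the preponderance of the evidence (weight is at least 50): on (e) the weight is 52 (the applicant's 14 is given no effect), which does reach 50, so (e) meets the standard; on (f) the weight is 58, which does reach 50, so (f) meets the standard.
  All elements met. The burden passes to the applicant.
At Stage 4 the applicant must meet a heightened civil standard (weight exceeds 73): on (g) the weight is 72, which does not exceed 73, so (g) does not meet the standard; on (h) the weight is 81 (the authority's 58 is given no effect), which does exceed 73, so (h) meets the standard.
  Not every element is met, so the applicant fails to carry Stage 4.
The authority prevails.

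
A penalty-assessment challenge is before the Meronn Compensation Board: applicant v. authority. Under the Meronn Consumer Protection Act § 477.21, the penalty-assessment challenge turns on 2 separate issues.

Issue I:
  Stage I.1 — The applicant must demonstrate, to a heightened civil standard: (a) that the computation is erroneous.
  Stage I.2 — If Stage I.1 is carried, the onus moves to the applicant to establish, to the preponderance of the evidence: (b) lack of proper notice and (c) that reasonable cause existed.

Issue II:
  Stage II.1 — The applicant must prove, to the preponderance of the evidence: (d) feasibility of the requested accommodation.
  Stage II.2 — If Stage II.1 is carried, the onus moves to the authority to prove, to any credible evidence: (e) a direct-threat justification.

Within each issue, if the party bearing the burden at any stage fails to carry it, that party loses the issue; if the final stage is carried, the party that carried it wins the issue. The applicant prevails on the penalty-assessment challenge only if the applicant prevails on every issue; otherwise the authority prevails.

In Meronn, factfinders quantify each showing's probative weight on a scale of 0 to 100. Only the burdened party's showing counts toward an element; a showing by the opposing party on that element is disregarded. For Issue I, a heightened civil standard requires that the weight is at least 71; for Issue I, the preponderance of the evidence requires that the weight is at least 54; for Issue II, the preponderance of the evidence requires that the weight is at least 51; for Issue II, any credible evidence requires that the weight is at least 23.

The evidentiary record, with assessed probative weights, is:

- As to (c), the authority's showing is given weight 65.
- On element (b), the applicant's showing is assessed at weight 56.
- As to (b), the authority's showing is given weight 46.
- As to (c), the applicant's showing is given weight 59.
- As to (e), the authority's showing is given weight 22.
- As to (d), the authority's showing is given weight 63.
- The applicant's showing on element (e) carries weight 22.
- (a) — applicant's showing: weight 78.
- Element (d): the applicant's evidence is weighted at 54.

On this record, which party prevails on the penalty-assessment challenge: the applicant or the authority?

applicant

— Issue I —
At Stage I.1 the applicant must meet a heightened civil standard (weight is at least 71): on (a) the weight is 78, which does reach 71, so (a) meets the standard.
  All elements met. The applicant retains the burden for Stage I.2.
At Stage I.2 the applicant must meet the preponderance of the evidence (weight is at least 54): on (b) the weight is 56 (the authority's 46 is given no effect), ≥ 54, so (b) meets the standard; on (c) the weight is 59 (the authority's 65 is given no effect), ≥ 54, so (c) meets the standard.
  The applicant carries the last stage.
All stages carried — the applicant prevails on this issue.
— Issue II —
Stage II.1 (applicant, the preponderance of the evidence, weight is at least 51): (d) 54 (authority's 63 disregarded) ≥ 51 — meets.
  Stage II.1 carried; the burden shifts to the authority.
Stage II.2 (authority, any credible evidence, weight is at least 23): (e) 22 (applicant's 22 disregarded) < 23 — fails.
  Not every element is met, so the authority fails to carry Stage II.2.
So the applicant prevails on this issue.
Per-issue: Issue I → applicant; Issue II → applicant. The applicant must prevail on every issue; overall, the applicant prevails.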